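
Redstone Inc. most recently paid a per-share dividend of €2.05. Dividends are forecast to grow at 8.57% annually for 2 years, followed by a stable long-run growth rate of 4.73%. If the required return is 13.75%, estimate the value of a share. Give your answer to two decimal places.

Two-stage DDM. Project D₁…D_2 at 0.0857, terminal growth 0.0473, discount at r = 0.1375.
D_1 = 2.2257
D_2 = 2.4164
Terminal value at t=2: TV = D_3/(r−g) = 2.5307/(0.1375−0.0473) = 28.0568
P₀ = 2.2257/(1+0.1375)^1 + 2.4164/(1+0.1375)^2 + 28.0568/(1+0.1375)^2 = 25.5080

€25.51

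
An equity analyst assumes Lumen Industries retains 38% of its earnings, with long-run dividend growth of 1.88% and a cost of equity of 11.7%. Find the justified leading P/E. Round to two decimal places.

6.31

Payout ratio b = 1 − 0.38 = 0.62.
Justified leading P/E = b/(r−g) = 0.62/(0.117−0.0188) = 6.3136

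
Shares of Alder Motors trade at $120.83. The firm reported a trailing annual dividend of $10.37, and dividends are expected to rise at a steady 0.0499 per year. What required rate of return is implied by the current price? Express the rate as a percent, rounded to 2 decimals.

14.00%

Rearranging the constant-growth DDM: r = D₁/P₀ + g.
D₁ = 10.37 × (1 + 0.0499) = 10.8875.
r = 10.8875 / 120.83 + 0.0499 = 0.09011 + 0.0499 = 0.14001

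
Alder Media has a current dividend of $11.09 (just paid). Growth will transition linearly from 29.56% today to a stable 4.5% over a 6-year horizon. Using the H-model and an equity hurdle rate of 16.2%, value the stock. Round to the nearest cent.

$170.31

H-model: P₀ = D₀[(1+g_L) + H(g_S−g_L)]/(r−g_L), with H = 6/2 = 3.
P₀ = 11.09 × [(1+0.045) + 3×(0.2956−0.045)] / (0.162−0.045)
   = 11.09 × 1.7968 / 0.117 = 170.3121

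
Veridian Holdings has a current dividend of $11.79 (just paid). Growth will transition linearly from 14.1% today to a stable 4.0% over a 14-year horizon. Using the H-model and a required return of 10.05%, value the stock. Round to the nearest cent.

H-model: P₀ = D₀[(1+g_L) + H(g_S−g_L)]/(r−g_L), with H = 14/2 = 7.
P₀ = 11.79 × [(1+0.04) + 7×(0.141−0.04)] / (0.1005−0.04)
   = 11.79 × 1.7470 / 0.0605 = 340.4484

$340.45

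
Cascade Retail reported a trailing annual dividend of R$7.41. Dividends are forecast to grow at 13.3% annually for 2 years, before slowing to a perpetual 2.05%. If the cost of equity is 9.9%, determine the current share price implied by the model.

R$117.90

Two-stage DDM. Project D₁…D_2 at 0.133, terminal growth 0.0205, discount at r = 0.099.
D_1 = 8.3955
D_2 = 9.5121
Terminal value at t=2: TV = D_3/(r−g) = 9.7071/(0.099−0.0205) = 123.6578
P₀ = 8.3955/(1+0.099)^1 + 9.5121/(1+0.099)^2 + 123.6578/(1+0.099)^2 = 117.8974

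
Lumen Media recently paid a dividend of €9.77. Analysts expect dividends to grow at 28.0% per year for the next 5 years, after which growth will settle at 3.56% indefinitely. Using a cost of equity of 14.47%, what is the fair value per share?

Two-stage DDM. Project D₁…D_5 at 0.28, terminal growth 0.0356, discount at r = 0.1447.
D_1 = 12.5056
D_2 = 16.0072
D_3 = 20.4892
D_4 = 26.2261
D_5 = 33.5695
Terminal value at t=5: TV = D_6/(r−g) = 34.7645/(0.1447−0.0356) = 318.6484
P₀ = 12.5056/(1+0.1447)^1 + 16.0072/(1+0.1447)^2 + 20.4892/(1+0.1447)^3 + 26.2261/(1+0.1447)^4 + 33.5695/(1+0.1447)^5 + 318.6484/(1+0.1447)^5 = 231.2815

€231.28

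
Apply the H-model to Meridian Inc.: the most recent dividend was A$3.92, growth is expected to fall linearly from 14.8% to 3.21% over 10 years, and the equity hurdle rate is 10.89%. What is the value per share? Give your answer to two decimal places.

H-model: P₀ = D₀[(1+g_L) + H(g_S−g_L)]/(r−g_L), with H = 10/2 = 5.
P₀ = 3.92 × [(1+0.0321) + 5×(0.148−0.0321)] / (0.1089−0.0321)
   = 3.92 × 1.6116 / 0.0768 = 82.2587

A$82.26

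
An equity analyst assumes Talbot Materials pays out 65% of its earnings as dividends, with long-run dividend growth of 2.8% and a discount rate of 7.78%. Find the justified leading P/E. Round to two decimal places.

13.05

Justified leading P/E = b/(r−g) = 0.65/(0.0778−0.028) = 13.0522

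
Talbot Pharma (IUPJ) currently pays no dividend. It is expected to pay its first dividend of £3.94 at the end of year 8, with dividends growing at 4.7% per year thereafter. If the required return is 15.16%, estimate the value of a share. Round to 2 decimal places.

£14.02

Deferred-dividend DDM. At t=7 the remaining stream is a growing perpetuity with first payment D_8 = 3.94.
V_7 = D_8/(r−g) = 3.94/(0.1516−0.047) = 37.6673
P₀ = V_7/(1+r)^7 = 37.6673/(1+0.1516)^7 = 14.0234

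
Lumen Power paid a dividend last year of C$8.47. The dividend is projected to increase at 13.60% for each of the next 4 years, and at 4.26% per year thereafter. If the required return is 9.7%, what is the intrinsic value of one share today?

Two-stage DDM. Project D₁…D_4 at 0.136, terminal growth 0.0426, discount at r = 0.097.
D_1 = 9.6219
D_2 = 10.9305
D_3 = 12.4170
D_4 = 14.1058
Terminal value at t=4: TV = D_5/(r−g) = 14.7067/(0.097−0.0426) = 270.3433
P₀ = 9.6219/(1+0.097)^1 + 10.9305/(1+0.097)^2 + 12.4170/(1+0.097)^3 + 14.1058/(1+0.097)^4 + 270.3433/(1+0.097)^4 = 223.6764

C$223.68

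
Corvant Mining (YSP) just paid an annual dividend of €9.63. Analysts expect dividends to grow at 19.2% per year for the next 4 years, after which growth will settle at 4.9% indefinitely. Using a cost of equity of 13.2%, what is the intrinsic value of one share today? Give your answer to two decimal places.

€193.54

Two-stage DDM. Project D₁…D_4 at 0.192, terminal growth 0.049, discount at r = 0.132.
D_1 = 11.4790
D_2 = 13.6829
D_3 = 16.3100
D_4 = 19.4416
Terminal value at t=4: TV = D_5/(r−g) = 20.3942/(0.132−0.049) = 245.7133
P₀ = 11.4790/(1+0.132)^1 + 13.6829/(1+0.132)^2 + 16.3100/(1+0.132)^3 + 19.4416/(1+0.132)^4 + 245.7133/(1+0.132)^4 = 193.5404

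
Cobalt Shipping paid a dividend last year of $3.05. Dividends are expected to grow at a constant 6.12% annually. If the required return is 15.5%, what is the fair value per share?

$34.51

Gordon growth model: P₀ = D₁/(r − g). D₁ = 3.05 × (1 + 0.0612) = 3.2367.
P₀ = 3.2367 / (0.155 − 0.0612) = 3.2367 / 0.0938 = 34.5060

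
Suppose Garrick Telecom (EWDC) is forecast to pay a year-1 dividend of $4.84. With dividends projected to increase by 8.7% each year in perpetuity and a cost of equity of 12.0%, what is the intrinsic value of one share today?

$146.67

Gordon growth model: P₀ = D₁/(r − g), with D₁ = 4.84 given directly.
P₀ = 4.8400 / (0.12 − 0.087) = 4.8400 / 0.033 = 146.6667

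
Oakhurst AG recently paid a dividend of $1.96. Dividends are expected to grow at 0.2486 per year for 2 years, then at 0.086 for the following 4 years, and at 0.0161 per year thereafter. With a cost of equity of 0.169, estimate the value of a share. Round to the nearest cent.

Three-stage DDM. Project D₁…D_6; terminal Gordon value at t=6 with g = 0.0161; discount at r = 0.169.
D_1 = 2.4473
D_2 = 3.0556
D_3 = 3.3184
D_4 = 3.6038
D_5 = 3.9137
D_6 = 4.2503
TV_6 = 4.3188/(0.169−0.0161) = 28.2456
P₀ = Σ Dₜ/(1+r)ᵗ + TV_6/(1+r)^6 = 22.8626

$22.86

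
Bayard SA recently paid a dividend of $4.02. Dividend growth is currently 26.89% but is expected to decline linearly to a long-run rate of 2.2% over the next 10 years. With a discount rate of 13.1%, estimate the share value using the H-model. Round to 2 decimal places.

$83.22

H-model: P₀ = D₀[(1+g_L) + H(g_S−g_L)]/(r−g_L), with H = 10/2 = 5.
P₀ = 4.02 × [(1+0.022) + 5×(0.2689−0.022)] / (0.131−0.022)
   = 4.02 × 2.2565 / 0.109 = 83.2214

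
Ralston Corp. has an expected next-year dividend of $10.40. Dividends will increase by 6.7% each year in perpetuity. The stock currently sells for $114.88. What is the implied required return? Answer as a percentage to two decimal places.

Rearranging the constant-growth DDM: r = D₁/P₀ + g.
r = 10.4000 / 114.88 + 0.067 = 0.09053 + 0.067 = 0.15753

15.75%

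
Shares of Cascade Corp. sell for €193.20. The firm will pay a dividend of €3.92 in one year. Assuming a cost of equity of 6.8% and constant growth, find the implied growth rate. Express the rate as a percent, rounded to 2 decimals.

4.77%

From P₀ = D₁/(r − g), the implied growth is g = r − D₁/P₀.
g = 0.068 − 3.92/193.20 = 0.068 − 0.02029 = 0.04771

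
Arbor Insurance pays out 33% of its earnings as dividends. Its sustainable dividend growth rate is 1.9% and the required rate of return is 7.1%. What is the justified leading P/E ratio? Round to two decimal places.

6.35

Justified leading P/E = b/(r−g) = 0.33/(0.071−0.019) = 6.3462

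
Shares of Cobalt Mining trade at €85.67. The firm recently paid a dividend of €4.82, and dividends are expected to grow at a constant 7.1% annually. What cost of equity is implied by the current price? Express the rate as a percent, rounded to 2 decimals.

Rearranging the constant-growth DDM: r = D₁/P₀ + g.
D₁ = 4.82 × (1 + 0.071) = 5.1622.
r = 5.1622 / 85.67 + 0.071 = 0.06026 + 0.071 = 0.13126

13.13%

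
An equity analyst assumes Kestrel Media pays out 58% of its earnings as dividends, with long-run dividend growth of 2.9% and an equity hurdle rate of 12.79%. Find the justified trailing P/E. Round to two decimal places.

Justified trailing P/E = b(1+g)/(r−g) = 0.58×(1+0.029)/(0.1279−0.029) = 6.0346

6.03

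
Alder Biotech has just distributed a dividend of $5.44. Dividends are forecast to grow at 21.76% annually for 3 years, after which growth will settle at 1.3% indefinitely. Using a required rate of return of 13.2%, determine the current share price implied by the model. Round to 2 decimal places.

Two-stage DDM. Project D₁…D_3 at 0.2176, terminal growth 0.013, discount at r = 0.132.
D_1 = 6.6237
D_2 = 8.0651
D_3 = 9.8200
Terminal value at t=3: TV = D_4/(r−g) = 9.9477/(0.132−0.013) = 83.5940
P₀ = 6.6237/(1+0.132)^1 + 8.0651/(1+0.132)^2 + 9.8200/(1+0.132)^3 + 83.5940/(1+0.132)^3 = 76.5433

$76.54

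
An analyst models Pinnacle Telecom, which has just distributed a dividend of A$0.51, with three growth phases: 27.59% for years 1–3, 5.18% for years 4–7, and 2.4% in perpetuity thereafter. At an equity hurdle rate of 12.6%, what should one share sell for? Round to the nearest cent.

A$10.16

Three-stage DDM. Project D₁…D_7; terminal Gordon value at t=7 with g = 0.024; discount at r = 0.126.
D_1 = 0.6507
D_2 = 0.8302
D_3 = 1.0593
D_4 = 1.1142
D_5 = 1.1719
D_6 = 1.2326
D_7 = 1.2964
TV_7 = 1.3276/(0.126−0.024) = 13.0153
P₀ = Σ Dₜ/(1+r)ᵗ + TV_7/(1+r)^7 = 10.1563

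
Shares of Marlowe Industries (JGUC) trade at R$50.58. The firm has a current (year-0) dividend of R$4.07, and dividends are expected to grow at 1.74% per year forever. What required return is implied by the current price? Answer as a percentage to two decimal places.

9.93%

Rearranging the constant-growth DDM: r = D₁/P₀ + g.
D₁ = 4.07 × (1 + 0.0174) = 4.1408.
r = 4.1408 / 50.58 + 0.0174 = 0.08187 + 0.0174 = 0.09927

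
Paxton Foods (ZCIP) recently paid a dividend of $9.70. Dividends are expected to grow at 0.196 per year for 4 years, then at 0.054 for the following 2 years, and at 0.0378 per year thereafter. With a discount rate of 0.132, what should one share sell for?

$181.78

Three-stage DDM. Project D₁…D_6; terminal Gordon value at t=6 with g = 0.0378; discount at r = 0.132.
D_1 = 11.6012
D_2 = 13.8750
D_3 = 16.5945
D_4 = 19.8471
D_5 = 20.9188
D_6 = 22.0484
TV_6 = 22.8819/(0.132−0.0378) = 242.9072
P₀ = Σ Dₜ/(1+r)ᵗ + TV_6/(1+r)^6 = 181.7769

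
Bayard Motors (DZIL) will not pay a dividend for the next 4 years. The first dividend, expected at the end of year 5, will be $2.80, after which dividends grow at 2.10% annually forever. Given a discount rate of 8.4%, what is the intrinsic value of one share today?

$32.19

Deferred-dividend DDM. At t=4 the remaining stream is a growing perpetuity with first payment D_5 = 2.80.
V_4 = D_5/(r−g) = 2.80/(0.084−0.021) = 44.4444
P₀ = V_4/(1+r)^4 = 44.4444/(1+0.084)^4 = 32.1885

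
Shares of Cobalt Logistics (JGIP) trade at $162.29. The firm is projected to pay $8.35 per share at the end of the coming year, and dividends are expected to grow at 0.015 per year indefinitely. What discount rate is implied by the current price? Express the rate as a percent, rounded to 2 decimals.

6.65%

Rearranging the constant-growth DDM: r = D₁/P₀ + g.
r = 8.3500 / 162.29 + 0.015 = 0.05145 + 0.015 = 0.06645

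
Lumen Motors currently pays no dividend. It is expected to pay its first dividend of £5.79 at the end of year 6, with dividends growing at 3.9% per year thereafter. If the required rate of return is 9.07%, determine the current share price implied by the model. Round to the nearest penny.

Deferred-dividend DDM. At t=5 the remaining stream is a growing perpetuity with first payment D_6 = 5.79.
V_5 = D_6/(r−g) = 5.79/(0.0907−0.039) = 111.9923
P₀ = V_5/(1+r)^5 = 111.9923/(1+0.0907)^5 = 72.5540

£72.55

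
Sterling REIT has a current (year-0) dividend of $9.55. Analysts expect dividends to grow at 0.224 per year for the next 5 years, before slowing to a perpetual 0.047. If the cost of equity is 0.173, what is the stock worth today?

$152.53

Two-stage DDM. Project D₁…D_5 at 0.224, terminal growth 0.047, discount at r = 0.173.
D_1 = 11.6892
D_2 = 14.3076
D_3 = 17.5125
D_4 = 21.4353
D_5 = 26.2368
Terminal value at t=5: TV = D_6/(r−g) = 27.4699/(0.173−0.047) = 218.0151
P₀ = 11.6892/(1+0.173)^1 + 14.3076/(1+0.173)^2 + 17.5125/(1+0.173)^3 + 21.4353/(1+0.173)^4 + 26.2368/(1+0.173)^5 + 218.0151/(1+0.173)^5 = 152.5253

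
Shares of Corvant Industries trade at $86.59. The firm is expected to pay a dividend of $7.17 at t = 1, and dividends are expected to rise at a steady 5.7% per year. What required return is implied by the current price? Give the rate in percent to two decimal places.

13.98%

Rearranging the constant-growth DDM: r = D₁/P₀ + g.
r = 7.1700 / 86.59 + 0.057 = 0.08280 + 0.057 = 0.13980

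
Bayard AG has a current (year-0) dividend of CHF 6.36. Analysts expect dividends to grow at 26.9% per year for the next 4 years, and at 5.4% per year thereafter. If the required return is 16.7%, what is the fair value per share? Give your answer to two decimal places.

CHF 114.45

Two-stage DDM. Project D₁…D_4 at 0.269, terminal growth 0.054, discount at r = 0.167.
D_1 = 8.0708
D_2 = 10.2419
D_3 = 12.9970
D_4 = 16.4931
Terminal value at t=4: TV = D_5/(r−g) = 17.3838/(0.167−0.054) = 153.8388
P₀ = 8.0708/(1+0.167)^1 + 10.2419/(1+0.167)^2 + 12.9970/(1+0.167)^3 + 16.4931/(1+0.167)^4 + 153.8388/(1+0.167)^4 = 114.4498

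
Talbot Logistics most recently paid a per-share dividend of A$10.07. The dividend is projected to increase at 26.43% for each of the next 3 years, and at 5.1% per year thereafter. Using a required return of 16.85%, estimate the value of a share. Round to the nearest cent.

Two-stage DDM. Project D₁…D_3 at 0.2643, terminal growth 0.051, discount at r = 0.1685.
D_1 = 12.7315
D_2 = 16.0964
D_3 = 20.3507
Terminal value at t=3: TV = D_4/(r−g) = 21.3886/(0.1685−0.051) = 182.0307
P₀ = 12.7315/(1+0.1685)^1 + 16.0964/(1+0.1685)^2 + 20.3507/(1+0.1685)^3 + 182.0307/(1+0.1685)^3 = 149.5327

A$149.53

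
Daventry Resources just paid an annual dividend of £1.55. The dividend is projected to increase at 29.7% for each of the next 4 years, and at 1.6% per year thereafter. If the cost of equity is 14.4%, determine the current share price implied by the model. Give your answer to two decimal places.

Two-stage DDM. Project D₁…D_4 at 0.297, terminal growth 0.016, discount at r = 0.144.
D_1 = 2.0103
D_2 = 2.6074
D_3 = 3.3818
D_4 = 4.3862
Terminal value at t=4: TV = D_5/(r−g) = 4.4564/(0.144−0.016) = 34.8157
P₀ = 2.0103/(1+0.144)^1 + 2.6074/(1+0.144)^2 + 3.3818/(1+0.144)^3 + 4.3862/(1+0.144)^4 + 34.8157/(1+0.144)^4 = 28.8962

£28.90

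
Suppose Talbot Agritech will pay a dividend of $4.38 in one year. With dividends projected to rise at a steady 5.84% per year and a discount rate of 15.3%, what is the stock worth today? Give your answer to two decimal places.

Gordon growth model: P₀ = D₁/(r − g), with D₁ = 4.38 given directly.
P₀ = 4.3800 / (0.153 − 0.0584) = 4.3800 / 0.0946 = 46.3002

$46.30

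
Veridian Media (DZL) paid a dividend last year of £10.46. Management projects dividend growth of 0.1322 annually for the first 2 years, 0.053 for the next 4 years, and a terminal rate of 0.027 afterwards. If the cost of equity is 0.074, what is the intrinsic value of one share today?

£301.63

Three-stage DDM. Project D₁…D_6; terminal Gordon value at t=6 with g = 0.027; discount at r = 0.074.
D_1 = 11.8428
D_2 = 13.4084
D_3 = 14.1191
D_4 = 14.8674
D_5 = 15.6554
D_6 = 16.4851
TV_6 = 16.9302/(0.074−0.027) = 360.2169
P₀ = Σ Dₜ/(1+r)ᵗ + TV_6/(1+r)^6 = 301.6334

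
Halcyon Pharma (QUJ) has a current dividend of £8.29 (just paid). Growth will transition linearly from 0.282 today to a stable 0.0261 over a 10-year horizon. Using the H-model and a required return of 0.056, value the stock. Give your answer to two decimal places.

£639.24

H-model: P₀ = D₀[(1+g_L) + H(g_S−g_L)]/(r−g_L), with H = 10/2 = 5.
P₀ = 8.29 × [(1+0.0261) + 5×(0.282−0.0261)] / (0.056−0.0261)
   = 8.29 × 2.3056 / 0.0299 = 639.2449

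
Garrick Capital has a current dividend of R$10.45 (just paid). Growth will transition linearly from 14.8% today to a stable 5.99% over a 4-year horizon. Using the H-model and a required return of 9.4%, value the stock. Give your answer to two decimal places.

R$378.80

H-model: P₀ = D₀[(1+g_L) + H(g_S−g_L)]/(r−g_L), with H = 4/2 = 2.
P₀ = 10.45 × [(1+0.0599) + 2×(0.148−0.0599)] / (0.094−0.0599)
   = 10.45 × 1.2361 / 0.0341 = 378.8048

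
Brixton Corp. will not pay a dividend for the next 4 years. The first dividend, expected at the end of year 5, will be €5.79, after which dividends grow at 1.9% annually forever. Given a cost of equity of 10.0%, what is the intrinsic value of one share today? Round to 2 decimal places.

Deferred-dividend DDM. At t=4 the remaining stream is a growing perpetuity with first payment D_5 = 5.79.
V_4 = D_5/(r−g) = 5.79/(0.1−0.019) = 71.4815
P₀ = V_4/(1+r)^4 = 71.4815/(1+0.1)^4 = 48.8228

€48.82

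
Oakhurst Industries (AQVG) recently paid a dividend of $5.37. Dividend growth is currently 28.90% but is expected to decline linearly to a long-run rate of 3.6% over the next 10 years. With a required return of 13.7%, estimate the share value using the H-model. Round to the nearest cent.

H-model: P₀ = D₀[(1+g_L) + H(g_S−g_L)]/(r−g_L), with H = 10/2 = 5.
P₀ = 5.37 × [(1+0.036) + 5×(0.289−0.036)] / (0.137−0.036)
   = 5.37 × 2.3010 / 0.101 = 122.3403

$122.34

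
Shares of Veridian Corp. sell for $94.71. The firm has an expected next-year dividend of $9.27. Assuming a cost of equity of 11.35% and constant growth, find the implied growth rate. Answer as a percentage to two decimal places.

1.56%

From P₀ = D₁/(r − g), the implied growth is g = r − D₁/P₀.
g = 0.1135 − 9.27/94.71 = 0.1135 − 0.09788 = 0.01562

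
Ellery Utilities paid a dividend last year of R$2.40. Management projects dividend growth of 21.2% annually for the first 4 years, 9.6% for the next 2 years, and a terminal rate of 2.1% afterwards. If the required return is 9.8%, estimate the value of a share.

Three-stage DDM. Project D₁…D_6; terminal Gordon value at t=6 with g = 0.021; discount at r = 0.098.
D_1 = 2.9088
D_2 = 3.5255
D_3 = 4.2729
D_4 = 5.1787
D_5 = 5.6759
D_6 = 6.2208
TV_6 = 6.3514/(0.098−0.021) = 82.4855
P₀ = Σ Dₜ/(1+r)ᵗ + TV_6/(1+r)^6 = 66.5428

R$66.54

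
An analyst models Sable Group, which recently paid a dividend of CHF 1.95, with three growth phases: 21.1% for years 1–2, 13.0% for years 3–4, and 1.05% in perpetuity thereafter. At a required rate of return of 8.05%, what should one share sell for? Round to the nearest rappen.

Three-stage DDM. Project D₁…D_4; terminal Gordon value at t=4 with g = 0.0105; discount at r = 0.0805.
D_1 = 2.3615
D_2 = 2.8597
D_3 = 3.2315
D_4 = 3.6516
TV_4 = 3.6899/(0.0805−0.0105) = 52.7130
P₀ = Σ Dₜ/(1+r)ᵗ + TV_4/(1+r)^4 = 48.5497

CHF 48.55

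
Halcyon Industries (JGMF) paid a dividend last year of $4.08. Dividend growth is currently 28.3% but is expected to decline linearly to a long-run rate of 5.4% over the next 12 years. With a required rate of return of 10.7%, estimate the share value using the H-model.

H-model: P₀ = D₀[(1+g_L) + H(g_S−g_L)]/(r−g_L), with H = 12/2 = 6.
P₀ = 4.08 × [(1+0.054) + 6×(0.283−0.054)] / (0.107−0.054)
   = 4.08 × 2.4280 / 0.053 = 186.9102

$186.91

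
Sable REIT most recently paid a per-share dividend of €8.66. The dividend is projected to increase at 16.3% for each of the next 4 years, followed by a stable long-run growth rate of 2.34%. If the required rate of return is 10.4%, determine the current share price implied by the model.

Two-stage DDM. Project D₁…D_4 at 0.163, terminal growth 0.0234, discount at r = 0.104.
D_1 = 10.0716
D_2 = 11.7132
D_3 = 13.6225
D_4 = 15.8430
Terminal value at t=4: TV = D_5/(r−g) = 16.2137/(0.104−0.0234) = 201.1625
P₀ = 10.0716/(1+0.104)^1 + 11.7132/(1+0.104)^2 + 13.6225/(1+0.104)^3 + 15.8430/(1+0.104)^4 + 201.1625/(1+0.104)^4 = 174.9384

€174.94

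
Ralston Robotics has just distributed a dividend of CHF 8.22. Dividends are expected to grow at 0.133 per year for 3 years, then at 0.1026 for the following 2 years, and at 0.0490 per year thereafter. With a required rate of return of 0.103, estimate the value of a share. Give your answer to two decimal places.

Three-stage DDM. Project D₁…D_5; terminal Gordon value at t=5 with g = 0.049; discount at r = 0.103.
D_1 = 9.3133
D_2 = 10.5519
D_3 = 11.9553
D_4 = 13.1819
D_5 = 14.5344
TV_5 = 15.2466/(0.103−0.049) = 282.3444
P₀ = Σ Dₜ/(1+r)ᵗ + TV_5/(1+r)^5 = 216.7770

CHF 216.78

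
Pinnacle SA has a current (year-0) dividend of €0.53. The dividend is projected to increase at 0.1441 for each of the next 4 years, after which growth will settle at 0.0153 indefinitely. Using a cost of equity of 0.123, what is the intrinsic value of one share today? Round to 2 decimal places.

Two-stage DDM. Project D₁…D_4 at 0.1441, terminal growth 0.0153, discount at r = 0.123.
D_1 = 0.6064
D_2 = 0.6938
D_3 = 0.7937
D_4 = 0.9081
Terminal value at t=4: TV = D_5/(r−g) = 0.9220/(0.123−0.0153) = 8.5607
P₀ = 0.6064/(1+0.123)^1 + 0.6938/(1+0.123)^2 + 0.7937/(1+0.123)^3 + 0.9081/(1+0.123)^4 + 8.5607/(1+0.123)^4 = 7.6041

€7.60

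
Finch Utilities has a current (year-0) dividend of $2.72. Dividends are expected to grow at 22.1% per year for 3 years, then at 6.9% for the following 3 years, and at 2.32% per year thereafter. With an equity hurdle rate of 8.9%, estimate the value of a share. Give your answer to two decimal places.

$77.78

Three-stage DDM. Project D₁…D_6; terminal Gordon value at t=6 with g = 0.0232; discount at r = 0.089.
D_1 = 3.3211
D_2 = 4.0551
D_3 = 4.9513
D_4 = 5.2929
D_5 = 5.6581
D_6 = 6.0485
TV_6 = 6.1888/(0.089−0.0232) = 94.0554
P₀ = Σ Dₜ/(1+r)ᵗ + TV_6/(1+r)^6 = 77.7789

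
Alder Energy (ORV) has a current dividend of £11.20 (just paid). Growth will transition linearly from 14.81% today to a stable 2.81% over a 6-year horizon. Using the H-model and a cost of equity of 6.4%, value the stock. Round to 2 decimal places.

H-model: P₀ = D₀[(1+g_L) + H(g_S−g_L)]/(r−g_L), with H = 6/2 = 3.
P₀ = 11.20 × [(1+0.0281) + 3×(0.1481−0.0281)] / (0.064−0.0281)
   = 11.20 × 1.3881 / 0.0359 = 433.0563

£433.06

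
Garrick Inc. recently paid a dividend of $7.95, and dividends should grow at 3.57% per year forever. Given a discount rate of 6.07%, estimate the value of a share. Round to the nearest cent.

Gordon growth model: P₀ = D₁/(r − g). D₁ = 7.95 × (1 + 0.0357) = 8.2338.
P₀ = 8.2338 / (0.0607 − 0.0357) = 8.2338 / 0.025 = 329.3526

$329.35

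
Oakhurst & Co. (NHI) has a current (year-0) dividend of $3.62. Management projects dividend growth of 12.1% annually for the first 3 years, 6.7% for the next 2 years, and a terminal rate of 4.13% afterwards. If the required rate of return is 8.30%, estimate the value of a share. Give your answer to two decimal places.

$116.80

Three-stage DDM. Project D₁…D_5; terminal Gordon value at t=5 with g = 0.0413; discount at r = 0.083.
D_1 = 4.0580
D_2 = 4.5490
D_3 = 5.0995
D_4 = 5.4411
D_5 = 5.8057
TV_5 = 6.0455/(0.083−0.0413) = 144.9753
P₀ = Σ Dₜ/(1+r)ᵗ + TV_5/(1+r)^5 = 116.8009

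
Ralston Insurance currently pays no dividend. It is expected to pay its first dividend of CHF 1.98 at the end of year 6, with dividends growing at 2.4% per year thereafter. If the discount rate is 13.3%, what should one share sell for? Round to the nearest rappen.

CHF 9.73

Deferred-dividend DDM. At t=5 the remaining stream is a growing perpetuity with first payment D_6 = 1.98.
V_5 = D_6/(r−g) = 1.98/(0.133−0.024) = 18.1651
P₀ = V_5/(1+r)^5 = 18.1651/(1+0.133)^5 = 9.7295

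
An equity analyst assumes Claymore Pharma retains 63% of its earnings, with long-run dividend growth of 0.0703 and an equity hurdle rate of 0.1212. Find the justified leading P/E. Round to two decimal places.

7.27

Payout ratio b = 1 − 0.63 = 0.37.
Justified leading P/E = b/(r−g) = 0.37/(0.1212−0.0703) = 7.2692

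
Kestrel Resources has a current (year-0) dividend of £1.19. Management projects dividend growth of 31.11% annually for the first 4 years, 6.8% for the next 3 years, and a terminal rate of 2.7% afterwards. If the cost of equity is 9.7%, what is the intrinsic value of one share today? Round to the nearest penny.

Three-stage DDM. Project D₁…D_7; terminal Gordon value at t=7 with g = 0.027; discount at r = 0.097.
D_1 = 1.5602
D_2 = 2.0456
D_3 = 2.6820
D_4 = 3.5163
D_5 = 3.7554
D_6 = 4.0108
D_7 = 4.2836
TV_7 = 4.3992/(0.097−0.027) = 62.8458
P₀ = Σ Dₜ/(1+r)ᵗ + TV_7/(1+r)^7 = 47.3599

£47.36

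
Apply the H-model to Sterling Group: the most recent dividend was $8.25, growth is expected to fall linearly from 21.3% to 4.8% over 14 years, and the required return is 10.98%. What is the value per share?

H-model: P₀ = D₀[(1+g_L) + H(g_S−g_L)]/(r−g_L), with H = 14/2 = 7.
P₀ = 8.25 × [(1+0.048) + 7×(0.213−0.048)] / (0.1098−0.048)
   = 8.25 × 2.2030 / 0.0618 = 294.0898

$294.09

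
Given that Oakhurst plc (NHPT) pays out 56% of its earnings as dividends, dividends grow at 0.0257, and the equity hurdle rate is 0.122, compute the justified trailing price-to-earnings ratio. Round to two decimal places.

5.96

Justified trailing P/E = b(1+g)/(r−g) = 0.56×(1+0.0257)/(0.122−0.0257) = 5.9646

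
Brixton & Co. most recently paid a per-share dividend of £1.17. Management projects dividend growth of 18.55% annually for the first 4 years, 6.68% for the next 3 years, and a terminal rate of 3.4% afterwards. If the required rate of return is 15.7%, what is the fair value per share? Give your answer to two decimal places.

Three-stage DDM. Project D₁…D_7; terminal Gordon value at t=7 with g = 0.034; discount at r = 0.157.
D_1 = 1.3870
D_2 = 1.6443
D_3 = 1.9494
D_4 = 2.3110
D_5 = 2.4653
D_6 = 2.6300
D_7 = 2.8057
TV_7 = 2.9011/(0.157−0.034) = 23.5861
P₀ = Σ Dₜ/(1+r)ᵗ + TV_7/(1+r)^7 = 16.7699

£16.77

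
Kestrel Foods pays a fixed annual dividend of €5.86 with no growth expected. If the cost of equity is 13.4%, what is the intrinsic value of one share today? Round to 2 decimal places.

Zero-growth DDM (perpetuity): P₀ = D/r = 5.86 / 0.134 = 43.7313

€43.73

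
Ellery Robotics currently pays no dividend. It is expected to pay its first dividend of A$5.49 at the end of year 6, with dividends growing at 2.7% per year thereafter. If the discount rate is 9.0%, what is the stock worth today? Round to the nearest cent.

Deferred-dividend DDM. At t=5 the remaining stream is a growing perpetuity with first payment D_6 = 5.49.
V_5 = D_6/(r−g) = 5.49/(0.09−0.027) = 87.1429
P₀ = V_5/(1+r)^5 = 87.1429/(1+0.09)^5 = 56.6369

A$56.64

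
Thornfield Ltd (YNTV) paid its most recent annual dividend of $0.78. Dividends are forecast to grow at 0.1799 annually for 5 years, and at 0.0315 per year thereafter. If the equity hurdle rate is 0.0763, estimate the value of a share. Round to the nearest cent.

Two-stage DDM. Project D₁…D_5 at 0.1799, terminal growth 0.0315, discount at r = 0.0763.
D_1 = 0.9203
D_2 = 1.0859
D_3 = 1.2812
D_4 = 1.5117
D_5 = 1.7837
Terminal value at t=5: TV = D_6/(r−g) = 1.8399/(0.0763−0.0315) = 41.0688
P₀ = 0.9203/(1+0.0763)^1 + 1.0859/(1+0.0763)^2 + 1.2812/(1+0.0763)^3 + 1.5117/(1+0.0763)^4 + 1.7837/(1+0.0763)^5 + 41.0688/(1+0.0763)^5 = 33.6160

$33.62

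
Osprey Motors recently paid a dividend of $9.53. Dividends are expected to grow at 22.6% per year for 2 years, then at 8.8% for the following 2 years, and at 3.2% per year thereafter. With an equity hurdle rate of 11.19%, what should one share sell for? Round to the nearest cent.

Three-stage DDM. Project D₁…D_4; terminal Gordon value at t=4 with g = 0.032; discount at r = 0.1119.
D_1 = 11.6838
D_2 = 14.3243
D_3 = 15.5849
D_4 = 16.9563
TV_4 = 17.4989/(0.1119−0.032) = 219.0103
P₀ = Σ Dₜ/(1+r)ᵗ + TV_4/(1+r)^4 = 187.8102

$187.81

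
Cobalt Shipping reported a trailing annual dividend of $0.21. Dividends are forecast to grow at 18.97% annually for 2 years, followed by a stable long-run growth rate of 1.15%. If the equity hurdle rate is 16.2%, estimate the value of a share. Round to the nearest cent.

$1.91

Two-stage DDM. Project D₁…D_2 at 0.1897, terminal growth 0.0115, discount at r = 0.162.
D_1 = 0.2498
D_2 = 0.2972
Terminal value at t=2: TV = D_3/(r−g) = 0.3006/(0.162−0.0115) = 1.9977
P₀ = 0.2498/(1+0.162)^1 + 0.2972/(1+0.162)^2 + 1.9977/(1+0.162)^2 = 1.9146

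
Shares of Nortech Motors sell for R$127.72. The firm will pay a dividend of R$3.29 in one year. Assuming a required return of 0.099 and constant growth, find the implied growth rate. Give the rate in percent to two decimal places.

From P₀ = D₁/(r − g), the implied growth is g = r − D₁/P₀.
g = 0.099 − 3.29/127.72 = 0.099 − 0.02576 = 0.07324

7.32%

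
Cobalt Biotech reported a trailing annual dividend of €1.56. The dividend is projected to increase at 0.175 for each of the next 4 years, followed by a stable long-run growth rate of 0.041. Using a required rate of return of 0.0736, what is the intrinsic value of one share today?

€79.33

Two-stage DDM. Project D₁…D_4 at 0.175, terminal growth 0.041, discount at r = 0.0736.
D_1 = 1.8330
D_2 = 2.1538
D_3 = 2.5307
D_4 = 2.9736
Terminal value at t=4: TV = D_5/(r−g) = 3.0955/(0.0736−0.041) = 94.9531
P₀ = 1.8330/(1+0.0736)^1 + 2.1538/(1+0.0736)^2 + 2.5307/(1+0.0736)^3 + 2.9736/(1+0.0736)^4 + 94.9531/(1+0.0736)^4 = 79.3318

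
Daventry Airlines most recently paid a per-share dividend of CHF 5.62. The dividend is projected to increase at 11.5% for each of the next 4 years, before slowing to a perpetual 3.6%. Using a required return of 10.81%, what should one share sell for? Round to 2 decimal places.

CHF 105.62

Two-stage DDM. Project D₁…D_4 at 0.115, terminal growth 0.036, discount at r = 0.1081.
D_1 = 6.2663
D_2 = 6.9869
D_3 = 7.7904
D_4 = 8.6863
Terminal value at t=4: TV = D_5/(r−g) = 8.9990/(0.1081−0.036) = 124.8131
P₀ = 6.2663/(1+0.1081)^1 + 6.9869/(1+0.1081)^2 + 7.7904/(1+0.1081)^3 + 8.6863/(1+0.1081)^4 + 124.8131/(1+0.1081)^4 = 105.6158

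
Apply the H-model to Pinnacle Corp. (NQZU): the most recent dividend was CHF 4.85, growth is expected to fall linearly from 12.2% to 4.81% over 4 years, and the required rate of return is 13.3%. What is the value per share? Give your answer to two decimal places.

H-model: P₀ = D₀[(1+g_L) + H(g_S−g_L)]/(r−g_L), with H = 4/2 = 2.
P₀ = 4.85 × [(1+0.0481) + 2×(0.122−0.0481)] / (0.133−0.0481)
   = 4.85 × 1.1959 / 0.0849 = 68.3170

CHF 68.32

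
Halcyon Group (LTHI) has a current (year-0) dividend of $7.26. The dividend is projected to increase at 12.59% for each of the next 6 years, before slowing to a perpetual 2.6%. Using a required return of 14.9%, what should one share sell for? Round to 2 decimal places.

Two-stage DDM. Project D₁…D_6 at 0.1259, terminal growth 0.026, discount at r = 0.149.
D_1 = 8.1740
D_2 = 9.2031
D_3 = 10.3618
D_4 = 11.6664
D_5 = 13.1352
D_6 = 14.7889
Terminal value at t=6: TV = D_7/(r−g) = 15.1734/(0.149−0.026) = 123.3610
P₀ = 8.1740/(1+0.149)^1 + 9.2031/(1+0.149)^2 + 10.3618/(1+0.149)^3 + 11.6664/(1+0.149)^4 + 13.1352/(1+0.149)^5 + 14.7889/(1+0.149)^6 + 123.3610/(1+0.149)^6 = 94.2070

$94.21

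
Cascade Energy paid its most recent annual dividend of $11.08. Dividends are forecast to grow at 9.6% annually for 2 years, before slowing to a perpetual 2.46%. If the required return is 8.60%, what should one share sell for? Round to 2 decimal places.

$210.78

Two-stage DDM. Project D₁…D_2 at 0.096, terminal growth 0.0246, discount at r = 0.086.
D_1 = 12.1437
D_2 = 13.3095
Terminal value at t=2: TV = D_3/(r−g) = 13.6369/(0.086−0.0246) = 222.0991
P₀ = 12.1437/(1+0.086)^1 + 13.3095/(1+0.086)^2 + 222.0991/(1+0.086)^2 = 210.7830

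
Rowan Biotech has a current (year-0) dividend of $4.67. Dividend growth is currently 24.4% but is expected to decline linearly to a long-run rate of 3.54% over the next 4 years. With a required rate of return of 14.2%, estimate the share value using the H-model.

$63.64

H-model: P₀ = D₀[(1+g_L) + H(g_S−g_L)]/(r−g_L), with H = 4/2 = 2.
P₀ = 4.67 × [(1+0.0354) + 2×(0.244−0.0354)] / (0.142−0.0354)
   = 4.67 × 1.4526 / 0.1066 = 63.6364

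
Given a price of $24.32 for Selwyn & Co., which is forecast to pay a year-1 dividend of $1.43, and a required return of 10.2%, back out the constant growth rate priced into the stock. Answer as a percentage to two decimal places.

4.32%

From P₀ = D₁/(r − g), the implied growth is g = r − D₁/P₀.
g = 0.102 − 1.43/24.32 = 0.102 − 0.05880 = 0.04320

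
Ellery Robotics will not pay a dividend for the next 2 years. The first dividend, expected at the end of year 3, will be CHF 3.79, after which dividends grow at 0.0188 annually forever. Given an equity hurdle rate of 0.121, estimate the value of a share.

Deferred-dividend DDM. At t=2 the remaining stream is a growing perpetuity with first payment D_3 = 3.79.
V_2 = D_3/(r−g) = 3.79/(0.121−0.0188) = 37.0841
P₀ = V_2/(1+r)^2 = 37.0841/(1+0.121)^2 = 29.5105

CHF 29.51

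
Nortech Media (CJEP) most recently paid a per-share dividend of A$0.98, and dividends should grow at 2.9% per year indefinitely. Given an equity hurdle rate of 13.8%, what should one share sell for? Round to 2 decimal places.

A$9.25

Gordon growth model: P₀ = D₁/(r − g). D₁ = 0.98 × (1 + 0.029) = 1.0084.
P₀ = 1.0084 / (0.138 − 0.029) = 1.0084 / 0.109 = 9.2516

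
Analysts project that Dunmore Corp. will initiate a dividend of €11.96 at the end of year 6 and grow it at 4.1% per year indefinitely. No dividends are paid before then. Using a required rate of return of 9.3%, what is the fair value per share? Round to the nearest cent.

€147.44

Deferred-dividend DDM. At t=5 the remaining stream is a growing perpetuity with first payment D_6 = 11.96.
V_5 = D_6/(r−g) = 11.96/(0.093−0.041) = 230.0000
P₀ = V_5/(1+r)^5 = 230.0000/(1+0.093)^5 = 147.4440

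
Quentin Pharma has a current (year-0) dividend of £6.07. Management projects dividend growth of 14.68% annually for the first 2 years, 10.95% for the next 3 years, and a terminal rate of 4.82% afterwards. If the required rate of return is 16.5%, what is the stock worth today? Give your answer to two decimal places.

£73.47

Three-stage DDM. Project D₁…D_5; terminal Gordon value at t=5 with g = 0.0482; discount at r = 0.165.
D_1 = 6.9611
D_2 = 7.9830
D_3 = 8.8571
D_4 = 9.8269
D_5 = 10.9030
TV_5 = 11.4285/(0.165−0.0482) = 97.8469
P₀ = Σ Dₜ/(1+r)ᵗ + TV_5/(1+r)^5 = 73.4690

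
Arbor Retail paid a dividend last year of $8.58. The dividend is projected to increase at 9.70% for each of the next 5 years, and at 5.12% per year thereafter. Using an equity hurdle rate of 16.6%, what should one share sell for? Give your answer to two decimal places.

Two-stage DDM. Project D₁…D_5 at 0.097, terminal growth 0.0512, discount at r = 0.166.
D_1 = 9.4123
D_2 = 10.3252
D_3 = 11.3268
D_4 = 12.4255
D_5 = 13.6308
Terminal value at t=5: TV = D_6/(r−g) = 14.3287/(0.166−0.0512) = 124.8142
P₀ = 9.4123/(1+0.166)^1 + 10.3252/(1+0.166)^2 + 11.3268/(1+0.166)^3 + 12.4255/(1+0.166)^4 + 13.6308/(1+0.166)^5 + 124.8142/(1+0.166)^5 = 93.7712

$93.77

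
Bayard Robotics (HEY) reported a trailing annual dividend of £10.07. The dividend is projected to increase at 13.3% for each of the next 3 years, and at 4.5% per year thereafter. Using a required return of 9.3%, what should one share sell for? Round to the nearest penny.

Two-stage DDM. Project D₁…D_3 at 0.133, terminal growth 0.045, discount at r = 0.093.
D_1 = 11.4093
D_2 = 12.9267
D_3 = 14.6460
Terminal value at t=3: TV = D_4/(r−g) = 15.3051/(0.093−0.045) = 318.8558
P₀ = 11.4093/(1+0.093)^1 + 12.9267/(1+0.093)^2 + 14.6460/(1+0.093)^3 + 318.8558/(1+0.093)^3 = 276.6689

£276.67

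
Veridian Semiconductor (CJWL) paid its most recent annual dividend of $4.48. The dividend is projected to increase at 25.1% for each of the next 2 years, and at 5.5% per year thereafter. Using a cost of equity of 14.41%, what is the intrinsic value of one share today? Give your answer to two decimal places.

$73.68

Two-stage DDM. Project D₁…D_2 at 0.251, terminal growth 0.055, discount at r = 0.1441.
D_1 = 5.6045
D_2 = 7.0112
Terminal value at t=2: TV = D_3/(r−g) = 7.3968/(0.1441−0.055) = 83.0171
P₀ = 5.6045/(1+0.1441)^1 + 7.0112/(1+0.1441)^2 + 83.0171/(1+0.1441)^2 = 73.6768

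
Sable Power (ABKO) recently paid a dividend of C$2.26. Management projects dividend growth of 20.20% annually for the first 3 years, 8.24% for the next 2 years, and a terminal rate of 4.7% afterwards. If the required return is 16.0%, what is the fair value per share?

C$32.10

Three-stage DDM. Project D₁…D_5; terminal Gordon value at t=5 with g = 0.047; discount at r = 0.16.
D_1 = 2.7165
D_2 = 3.2653
D_3 = 3.9248
D_4 = 4.2482
D_5 = 4.5983
TV_5 = 4.8144/(0.16−0.047) = 42.6055
P₀ = Σ Dₜ/(1+r)ᵗ + TV_5/(1+r)^5 = 32.1035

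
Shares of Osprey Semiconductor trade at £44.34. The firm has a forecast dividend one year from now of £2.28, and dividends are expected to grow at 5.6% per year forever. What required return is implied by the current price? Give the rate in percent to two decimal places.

10.74%

Rearranging the constant-growth DDM: r = D₁/P₀ + g.
r = 2.2800 / 44.34 + 0.056 = 0.05142 + 0.056 = 0.10742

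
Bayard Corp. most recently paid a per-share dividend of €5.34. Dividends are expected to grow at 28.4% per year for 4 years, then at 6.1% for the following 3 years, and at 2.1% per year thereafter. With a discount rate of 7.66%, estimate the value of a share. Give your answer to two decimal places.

Three-stage DDM. Project D₁…D_7; terminal Gordon value at t=7 with g = 0.021; discount at r = 0.0766.
D_1 = 6.8566
D_2 = 8.8038
D_3 = 11.3041
D_4 = 14.5145
D_5 = 15.3999
D_6 = 16.3393
D_7 = 17.3359
TV_7 = 17.7000/(0.0766−0.021) = 318.3453
P₀ = Σ Dₜ/(1+r)ᵗ + TV_7/(1+r)^7 = 255.2057

€255.21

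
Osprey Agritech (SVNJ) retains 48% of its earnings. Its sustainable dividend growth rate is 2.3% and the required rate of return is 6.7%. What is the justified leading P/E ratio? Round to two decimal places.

Payout ratio b = 1 − 0.48 = 0.52.
Justified leading P/E = b/(r−g) = 0.52/(0.067−0.023) = 11.8182

11.82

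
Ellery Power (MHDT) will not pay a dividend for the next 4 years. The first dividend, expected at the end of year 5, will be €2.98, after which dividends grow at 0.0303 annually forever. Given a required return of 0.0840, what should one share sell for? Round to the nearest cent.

€40.19

Deferred-dividend DDM. At t=4 the remaining stream is a growing perpetuity with first payment D_5 = 2.98.
V_4 = D_5/(r−g) = 2.98/(0.084−0.0303) = 55.4935
P₀ = V_4/(1+r)^4 = 55.4935/(1+0.084)^4 = 40.1906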